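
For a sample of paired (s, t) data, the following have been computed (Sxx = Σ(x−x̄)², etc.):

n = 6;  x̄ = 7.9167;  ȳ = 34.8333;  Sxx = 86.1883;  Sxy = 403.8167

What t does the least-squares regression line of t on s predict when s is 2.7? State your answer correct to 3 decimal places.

10.392

b = Sxy/Sxx = 403.8167/86.1883 = 4.685284
a = ȳ − b·x̄ = 34.8333 − 4.685284·7.9167 = -2.258691
ŷ(2.7) = a + b·2.7 = -2.258691 + 4.685284·2.7 = 10.391577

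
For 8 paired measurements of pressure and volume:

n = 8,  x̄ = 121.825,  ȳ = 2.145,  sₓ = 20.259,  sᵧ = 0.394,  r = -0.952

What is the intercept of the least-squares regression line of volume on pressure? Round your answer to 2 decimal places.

4.40

b = r · sᵧ/sₓ = -0.952 · 0.394/20.259 = -0.018515
a = ȳ − b·x̄ = 2.145 − (-0.018515)·121.825 = 4.400545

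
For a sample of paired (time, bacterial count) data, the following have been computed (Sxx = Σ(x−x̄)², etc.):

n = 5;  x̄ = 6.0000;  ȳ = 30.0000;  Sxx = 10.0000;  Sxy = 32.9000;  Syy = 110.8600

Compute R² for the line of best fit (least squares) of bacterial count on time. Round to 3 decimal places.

R² = Sxy²/(Sxx·Syy) = (32.9)²/(10·110.86) = 0.976376

0.976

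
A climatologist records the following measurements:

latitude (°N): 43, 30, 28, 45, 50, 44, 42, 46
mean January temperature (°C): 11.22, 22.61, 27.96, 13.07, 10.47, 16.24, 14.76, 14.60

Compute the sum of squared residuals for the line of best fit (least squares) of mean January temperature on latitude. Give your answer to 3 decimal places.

30.334

n = 8, Σx = 328, Σy = 130.93, Σxy = 5061.37, Σx² = 13874, Σy² = 2394.0631
Sxx = Σx² − (Σx)²/n = 13874 − 13448 = 426
Sxy = Σxy − (Σx)(Σy)/n = 5061.37 − 5368.13 = -306.76
Syy = Σy² − (Σy)²/n = 2394.0631 − 2142.833112 = 251.229987
b = Sxy/Sxx = -306.76/426 = -0.720094
SSE = Syy − b·Sxy = 251.229987 − (-0.720094)·(-306.76) = 30.333984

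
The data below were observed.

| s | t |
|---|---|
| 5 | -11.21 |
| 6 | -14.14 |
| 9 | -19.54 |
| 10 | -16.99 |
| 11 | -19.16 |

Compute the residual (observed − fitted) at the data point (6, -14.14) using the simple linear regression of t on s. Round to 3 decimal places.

n = 5, Σx = 41, Σy = -81.04, Σxy = -697.41, Σx² = 363
Sxx = Σx² − (Σx)²/n = 363 − 336.2 = 26.8
Sxy = Σxy − (Σx)(Σy)/n = -697.41 − (-664.528) = -32.882
b = Sxy/Sxx = -32.882/26.8 = -1.226940
a = ȳ − b·x̄ = -16.208 − (-1.226940)·8.2 = -6.147090
ŷ(6) = -6.147090 + (-1.226940)·6 = -13.508731
residual = y − ŷ = -14.14 − (-13.508731) = -0.631269

-0.631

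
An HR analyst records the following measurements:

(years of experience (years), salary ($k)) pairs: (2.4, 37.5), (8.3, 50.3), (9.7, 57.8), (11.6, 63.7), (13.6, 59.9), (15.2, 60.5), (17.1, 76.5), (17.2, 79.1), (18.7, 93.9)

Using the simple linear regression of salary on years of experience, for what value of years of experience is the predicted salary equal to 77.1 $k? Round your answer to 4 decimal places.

n = 9, Σx = 113.8, Σy = 579.2, Σxy = 7965.91, Σx² = 1657.24
Sxx = Σx² − (Σx)²/n = 1657.24 − 1438.937778 = 218.302222
Sxy = Σxy − (Σx)(Σy)/n = 7965.91 − 7323.662222 = 642.247778
b = Sxy/Sxx = 642.247778/218.302222 = 2.942012
a = ȳ − b·x̄ = 64.355556 − 2.942012·12.644444 = 27.155447
Set a + b·x = 77.1: x = (77.1 − 27.155447) / 2.942012 = 16.976325

16.9763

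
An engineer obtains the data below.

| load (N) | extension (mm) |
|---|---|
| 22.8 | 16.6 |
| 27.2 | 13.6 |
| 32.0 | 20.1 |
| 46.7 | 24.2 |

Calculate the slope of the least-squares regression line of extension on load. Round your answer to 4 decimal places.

0.3853

n = 4, Σx = 128.7, Σy = 74.5, Σxy = 2521.74, Σx² = 4464.57
Sxx = Σx² − (Σx)²/n = 4464.57 − 4140.9225 = 323.6475
Sxy = Σxy − (Σx)(Σy)/n = 2521.74 − 2397.0375 = 124.7025
b = Sxy/Sxx = 124.7025/323.6475 = 0.385303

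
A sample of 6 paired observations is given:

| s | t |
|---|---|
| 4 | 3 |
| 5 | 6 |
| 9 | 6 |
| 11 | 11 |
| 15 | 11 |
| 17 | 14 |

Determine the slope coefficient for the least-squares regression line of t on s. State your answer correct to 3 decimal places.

0.742

n = 6, Σx = 61, Σy = 51, Σxy = 620, Σx² = 757
Sxx = Σx² − (Σx)²/n = 757 − 620.166667 = 136.833333
Sxy = Σxy − (Σx)(Σy)/n = 620 − 518.5 = 101.5
b = Sxy/Sxx = 101.5/136.833333 = 0.741778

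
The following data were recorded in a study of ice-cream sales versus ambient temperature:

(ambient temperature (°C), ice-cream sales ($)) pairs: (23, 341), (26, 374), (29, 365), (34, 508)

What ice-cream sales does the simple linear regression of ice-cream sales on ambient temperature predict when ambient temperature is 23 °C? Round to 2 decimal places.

n = 4, Σx = 112, Σy = 1588, Σxy = 45424, Σx² = 3202
Sxx = Σx² − (Σx)²/n = 3202 − 3136 = 66
Sxy = Σxy − (Σx)(Σy)/n = 45424 − 44464 = 960
b = Sxy/Sxx = 960/66 = 14.545455
a = ȳ − b·x̄ = 397 − 14.545455·28 = -10.272727
ŷ(23) = a + b·23 = -10.272727 + 14.545455·23 = 324.272727

324.27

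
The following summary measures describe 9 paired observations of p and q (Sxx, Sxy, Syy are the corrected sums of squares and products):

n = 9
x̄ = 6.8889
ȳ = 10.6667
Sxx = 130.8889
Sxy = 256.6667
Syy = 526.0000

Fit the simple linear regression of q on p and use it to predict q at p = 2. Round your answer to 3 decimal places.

b = Sxy/Sxx = 256.6667/130.8889 = 1.960951
a = ȳ − b·x̄ = 10.6667 − 1.960951·6.8889 = -2.842094
ŷ(2) = a + b·2 = -2.842094 + 1.960951·2 = 1.079807

1.080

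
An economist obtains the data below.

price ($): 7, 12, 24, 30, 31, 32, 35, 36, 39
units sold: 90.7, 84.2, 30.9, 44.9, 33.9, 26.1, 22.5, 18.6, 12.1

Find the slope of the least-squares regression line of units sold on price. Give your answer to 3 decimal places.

-2.467

n = 9, Σx = 246, Σy = 363.9, Σxy = 7549, Σx² = 7696
Sxx = Σx² − (Σx)²/n = 7696 − 6724 = 972
Sxy = Σxy − (Σx)(Σy)/n = 7549 − 9946.6 = -2397.6
b = Sxy/Sxx = -2397.6/972 = -2.466667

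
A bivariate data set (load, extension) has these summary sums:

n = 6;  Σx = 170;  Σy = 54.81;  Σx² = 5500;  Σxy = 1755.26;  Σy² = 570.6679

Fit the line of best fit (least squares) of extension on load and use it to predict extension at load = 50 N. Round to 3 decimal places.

15.550

Sxx = Σx² − (Σx)²/n = 5500 − 4816.666667 = 683.333333
Sxy = Σxy − (Σx)(Σy)/n = 1755.26 − 1552.95 = 202.31
b = Sxy/Sxx = 202.31/683.333333 = 0.296063
a = ȳ − b·x̄ = 9.135 − 0.296063·28.333333 = 0.746537
ŷ(50) = a + b·50 = 0.746537 + 0.296063·50 = 15.549707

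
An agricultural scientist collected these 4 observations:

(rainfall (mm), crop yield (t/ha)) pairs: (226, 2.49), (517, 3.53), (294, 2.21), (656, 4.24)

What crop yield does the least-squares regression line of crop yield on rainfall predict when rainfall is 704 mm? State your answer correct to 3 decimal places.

n = 4, Σx = 1693, Σy = 12.47, Σxy = 5818.93, Σx² = 835137
Sxx = Σx² − (Σx)²/n = 835137 − 716562.25 = 118574.75
Sxy = Σxy − (Σx)(Σy)/n = 5818.93 − 5277.9275 = 541.0025
b = Sxy/Sxx = 541.0025/118574.75 = 0.004563
a = ȳ − b·x̄ = 3.1175 − 0.004563·423.25 = 1.186403
ŷ(704) = a + b·704 = 1.186403 + 0.004563·704 = 4.398434

4.398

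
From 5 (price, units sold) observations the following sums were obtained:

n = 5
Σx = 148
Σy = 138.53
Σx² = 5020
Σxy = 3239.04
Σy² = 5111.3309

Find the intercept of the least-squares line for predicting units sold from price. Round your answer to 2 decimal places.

Sxx = Σx² − (Σx)²/n = 5020 − 4380.8 = 639.2
Sxy = Σxy − (Σx)(Σy)/n = 3239.04 − 4100.488 = -861.448
b = Sxy/Sxx = -861.448/639.2 = -1.347697
a = ȳ − b·x̄ = 27.706 − (-1.347697)·29.6 = 67.597835

67.60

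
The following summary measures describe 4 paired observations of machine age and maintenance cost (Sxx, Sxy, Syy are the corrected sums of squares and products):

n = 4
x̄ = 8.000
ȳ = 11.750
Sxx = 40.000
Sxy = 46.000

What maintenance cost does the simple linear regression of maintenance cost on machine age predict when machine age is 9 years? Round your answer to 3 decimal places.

12.900

b = Sxy/Sxx = 46/40 = 1.15
a = ȳ − b·x̄ = 11.75 − 1.15·8 = 2.55
ŷ(9) = a + b·9 = 2.55 + 1.15·9 = 12.9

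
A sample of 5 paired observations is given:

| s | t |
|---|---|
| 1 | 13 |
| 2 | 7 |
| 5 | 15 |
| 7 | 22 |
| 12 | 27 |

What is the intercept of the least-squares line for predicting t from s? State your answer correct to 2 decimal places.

n = 5, Σx = 27, Σy = 84, Σxy = 580, Σx² = 223
Sxx = Σx² − (Σx)²/n = 223 − 145.8 = 77.2
Sxy = Σxy − (Σx)(Σy)/n = 580 − 453.6 = 126.4
b = Sxy/Sxx = 126.4/77.2 = 1.637306
a = ȳ − b·x̄ = 16.8 − 1.637306·5.4 = 7.958549

7.96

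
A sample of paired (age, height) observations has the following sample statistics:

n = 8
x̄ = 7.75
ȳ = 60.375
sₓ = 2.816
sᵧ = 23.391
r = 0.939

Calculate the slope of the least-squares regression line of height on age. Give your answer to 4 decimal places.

b = r · sᵧ/sₓ = 0.939 · 23.391/2.816 = 7.799769

7.7998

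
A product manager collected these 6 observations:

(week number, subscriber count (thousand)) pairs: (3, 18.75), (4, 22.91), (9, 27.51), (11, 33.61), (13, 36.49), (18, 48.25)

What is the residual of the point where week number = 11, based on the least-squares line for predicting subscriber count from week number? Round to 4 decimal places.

n = 6, Σx = 58, Σy = 187.52, Σxy = 2108.06, Σx² = 720
Sxx = Σx² − (Σx)²/n = 720 − 560.666667 = 159.333333
Sxy = Σxy − (Σx)(Σy)/n = 2108.06 − 1812.693333 = 295.366667
b = Sxy/Sxx = 295.366667/159.333333 = 1.853766
a = ȳ − b·x̄ = 31.253333 − 1.853766·9.666667 = 13.333598
ŷ(11) = 13.333598 + 1.853766·11 = 33.725021
residual = y − ŷ = 33.61 − 33.725021 = -0.115021

-0.1150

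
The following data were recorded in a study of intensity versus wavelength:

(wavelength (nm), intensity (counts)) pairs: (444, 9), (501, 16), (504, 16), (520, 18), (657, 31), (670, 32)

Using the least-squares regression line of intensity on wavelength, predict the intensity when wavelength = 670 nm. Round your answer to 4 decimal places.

32.3273

n = 6, Σx = 3296, Σy = 122, Σxy = 71243, Σx² = 1853102
Sxx = Σx² − (Σx)²/n = 1853102 − 1810602.666667 = 42499.333333
Sxy = Σxy − (Σx)(Σy)/n = 71243 − 67018.666667 = 4224.333333
b = Sxy/Sxx = 4224.333333/42499.333333 = 0.099398
a = ȳ − b·x̄ = 20.333333 − 0.099398·549.333333 = -34.269102
ŷ(670) = a + b·670 = -34.269102 + 0.099398·670 = 32.327315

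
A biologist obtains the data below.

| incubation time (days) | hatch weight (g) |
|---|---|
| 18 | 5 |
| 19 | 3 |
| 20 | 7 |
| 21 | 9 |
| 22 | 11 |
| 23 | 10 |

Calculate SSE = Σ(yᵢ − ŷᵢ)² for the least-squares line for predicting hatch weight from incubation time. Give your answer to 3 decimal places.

n = 6, Σx = 123, Σy = 45, Σxy = 948, Σx² = 2539, Σy² = 385
Sxx = Σx² − (Σx)²/n = 2539 − 2521.5 = 17.5
Sxy = Σxy − (Σx)(Σy)/n = 948 − 922.5 = 25.5
Syy = Σy² − (Σy)²/n = 385 − 337.5 = 47.5
b = Sxy/Sxx = 25.5/17.5 = 1.457143
SSE = Syy − b·Sxy = 47.5 − 1.457143·25.5 = 10.342857

10.343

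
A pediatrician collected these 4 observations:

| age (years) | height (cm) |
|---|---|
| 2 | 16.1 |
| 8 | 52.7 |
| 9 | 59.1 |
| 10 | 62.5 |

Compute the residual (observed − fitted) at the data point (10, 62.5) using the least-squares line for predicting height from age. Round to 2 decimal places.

-1.44

n = 4, Σx = 29, Σy = 190.4, Σxy = 1610.7, Σx² = 249
Sxx = Σx² − (Σx)²/n = 249 − 210.25 = 38.75
Sxy = Σxy − (Σx)(Σy)/n = 1610.7 − 1380.4 = 230.3
b = Sxy/Sxx = 230.3/38.75 = 5.943226
a = ȳ − b·x̄ = 47.6 − 5.943226·7.25 = 4.511613
ŷ(10) = 4.511613 + 5.943226·10 = 63.943871
residual = y − ŷ = 62.5 − 63.943871 = -1.443871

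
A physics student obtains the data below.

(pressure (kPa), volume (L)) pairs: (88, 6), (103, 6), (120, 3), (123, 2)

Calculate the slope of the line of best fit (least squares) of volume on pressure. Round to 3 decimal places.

-0.117

n = 4, Σx = 434, Σy = 17, Σxy = 1752, Σx² = 47882
Sxx = Σx² − (Σx)²/n = 47882 − 47089 = 793
Sxy = Σxy − (Σx)(Σy)/n = 1752 − 1844.5 = -92.5
b = Sxy/Sxx = -92.5/793 = -0.116646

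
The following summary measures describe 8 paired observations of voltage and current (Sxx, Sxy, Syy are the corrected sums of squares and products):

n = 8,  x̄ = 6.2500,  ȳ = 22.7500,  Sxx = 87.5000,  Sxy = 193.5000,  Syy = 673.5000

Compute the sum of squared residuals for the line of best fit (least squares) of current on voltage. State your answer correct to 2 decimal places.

245.59

b = Sxy/Sxx = 193.5/87.5 = 2.211429
SSE = Syy − b·Sxy = 673.5 − 2.211429·193.5 = 245.588571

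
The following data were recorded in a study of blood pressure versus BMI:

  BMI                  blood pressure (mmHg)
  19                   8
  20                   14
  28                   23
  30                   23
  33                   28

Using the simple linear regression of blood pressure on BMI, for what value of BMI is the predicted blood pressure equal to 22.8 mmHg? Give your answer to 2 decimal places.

n = 5, Σx = 130, Σy = 96, Σxy = 2690, Σx² = 3534
Sxx = Σx² − (Σx)²/n = 3534 − 3380 = 154
Sxy = Σxy − (Σx)(Σy)/n = 2690 − 2496 = 194
b = Sxy/Sxx = 194/154 = 1.259740
a = ȳ − b·x̄ = 19.2 − 1.259740·26 = -13.553247
Set a + b·x = 22.8: x = (22.8 − (-13.553247)) / 1.259740 = 28.857732

28.86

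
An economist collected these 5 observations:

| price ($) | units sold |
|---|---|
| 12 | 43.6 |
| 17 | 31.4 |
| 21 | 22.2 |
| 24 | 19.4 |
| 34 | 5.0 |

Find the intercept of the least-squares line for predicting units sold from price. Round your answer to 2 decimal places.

61.30

n = 5, Σx = 108, Σy = 121.6, Σxy = 2158.8, Σx² = 2606
Sxx = Σx² − (Σx)²/n = 2606 − 2332.8 = 273.2
Sxy = Σxy − (Σx)(Σy)/n = 2158.8 − 2626.56 = -467.76
b = Sxy/Sxx = -467.76/273.2 = -1.712152
a = ȳ − b·x̄ = 24.32 − (-1.712152)·21.6 = 61.302489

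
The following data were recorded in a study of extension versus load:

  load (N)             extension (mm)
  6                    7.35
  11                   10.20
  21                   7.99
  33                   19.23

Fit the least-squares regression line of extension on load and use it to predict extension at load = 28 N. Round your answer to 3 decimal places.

15.132

n = 4, Σx = 71, Σy = 44.77, Σxy = 958.68, Σx² = 1687
Sxx = Σx² − (Σx)²/n = 1687 − 1260.25 = 426.75
Sxy = Σxy − (Σx)(Σy)/n = 958.68 − 794.6675 = 164.0125
b = Sxy/Sxx = 164.0125/426.75 = 0.384329
a = ȳ − b·x̄ = 11.1925 − 0.384329·17.75 = 4.370656
ŷ(28) = a + b·28 = 4.370656 + 0.384329·28 = 15.131875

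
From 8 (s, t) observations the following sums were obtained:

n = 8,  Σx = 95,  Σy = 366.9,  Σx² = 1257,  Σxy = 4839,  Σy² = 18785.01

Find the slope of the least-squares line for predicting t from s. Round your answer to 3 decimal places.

3.741

Sxx = Σx² − (Σx)²/n = 1257 − 1128.125 = 128.875
Sxy = Σxy − (Σx)(Σy)/n = 4839 − 4356.9375 = 482.0625
b = Sxy/Sxx = 482.0625/128.875 = 3.740543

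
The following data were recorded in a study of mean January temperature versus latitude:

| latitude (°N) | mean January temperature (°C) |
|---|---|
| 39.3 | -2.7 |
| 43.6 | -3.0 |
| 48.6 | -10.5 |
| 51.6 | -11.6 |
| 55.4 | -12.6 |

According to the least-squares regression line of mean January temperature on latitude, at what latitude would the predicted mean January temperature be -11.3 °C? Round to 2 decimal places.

n = 5, Σx = 238.5, Σy = -40.4, Σxy = -2043.81, Σx² = 11539.13
Sxx = Σx² − (Σx)²/n = 11539.13 − 11376.45 = 162.68
Sxy = Σxy − (Σx)(Σy)/n = -2043.81 − (-1927.08) = -116.73
b = Sxy/Sxx = -116.73/162.68 = -0.717544
a = ȳ − b·x̄ = -8.08 − (-0.717544)·47.7 = 26.146832
Set a + b·x = -11.3: x = (-11.3 − 26.146832) / (-0.717544) = 52.187532

52.19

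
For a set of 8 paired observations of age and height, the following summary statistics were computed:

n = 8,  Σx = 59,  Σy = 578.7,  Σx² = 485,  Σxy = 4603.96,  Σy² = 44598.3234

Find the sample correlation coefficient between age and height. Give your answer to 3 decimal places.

0.910

Sxx = Σx² − (Σx)²/n = 485 − 435.125 = 49.875
Sxy = Σxy − (Σx)(Σy)/n = 4603.96 − 4267.9125 = 336.0475
Syy = Σy² − (Σy)²/n = 44598.3234 − 41861.71125 = 2736.61215
r = Sxy/√(Sxx·Syy) = 336.0475/√(136488.530981) = 336.0475/369.443542 = 0.909604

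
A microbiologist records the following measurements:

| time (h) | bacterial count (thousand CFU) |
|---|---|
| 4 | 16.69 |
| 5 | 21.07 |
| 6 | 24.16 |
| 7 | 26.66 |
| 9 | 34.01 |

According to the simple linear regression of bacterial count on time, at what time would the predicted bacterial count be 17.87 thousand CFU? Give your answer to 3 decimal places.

4.221

n = 5, Σx = 31, Σy = 122.59, Σxy = 809.78, Σx² = 207
Sxx = Σx² − (Σx)²/n = 207 − 192.2 = 14.8
Sxy = Σxy − (Σx)(Σy)/n = 809.78 − 760.058 = 49.722
b = Sxy/Sxx = 49.722/14.8 = 3.359595
a = ȳ − b·x̄ = 24.518 − 3.359595·6.2 = 3.688514
Set a + b·x = 17.87: x = (17.87 − 3.688514) / 3.359595 = 4.221190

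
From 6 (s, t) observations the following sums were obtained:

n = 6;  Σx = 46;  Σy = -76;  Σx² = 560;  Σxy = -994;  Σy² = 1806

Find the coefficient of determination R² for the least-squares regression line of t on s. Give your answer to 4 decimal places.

0.9677

Sxx = Σx² − (Σx)²/n = 560 − 352.666667 = 207.333333
Sxy = Σxy − (Σx)(Σy)/n = -994 − (-582.666667) = -411.333333
Syy = Σy² − (Σy)²/n = 1806 − 962.666667 = 843.333333
R² = Sxy²/(Sxx·Syy) = (-411.333333)²/(207.333333·843.333333) = 0.967652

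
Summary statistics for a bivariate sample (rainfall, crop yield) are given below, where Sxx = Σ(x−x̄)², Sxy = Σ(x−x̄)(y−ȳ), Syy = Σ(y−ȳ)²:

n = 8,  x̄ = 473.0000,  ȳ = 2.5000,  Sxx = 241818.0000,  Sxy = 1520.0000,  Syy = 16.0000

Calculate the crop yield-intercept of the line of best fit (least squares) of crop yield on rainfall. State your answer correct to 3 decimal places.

b = Sxy/Sxx = 1520/241818 = 0.006286
a = ȳ − b·x̄ = 2.5 − 0.006286·473 = -0.473145

-0.473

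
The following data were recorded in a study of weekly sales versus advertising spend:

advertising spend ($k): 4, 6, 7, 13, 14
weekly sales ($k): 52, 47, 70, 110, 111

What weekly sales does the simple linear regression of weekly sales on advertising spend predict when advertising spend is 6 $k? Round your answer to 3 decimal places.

n = 5, Σx = 44, Σy = 390, Σxy = 3964, Σx² = 466
Sxx = Σx² − (Σx)²/n = 466 − 387.2 = 78.8
Sxy = Σxy − (Σx)(Σy)/n = 3964 − 3432 = 532
b = Sxy/Sxx = 532/78.8 = 6.751269
a = ȳ − b·x̄ = 78 − 6.751269·8.8 = 18.588832
ŷ(6) = a + b·6 = 18.588832 + 6.751269·6 = 59.096447

59.096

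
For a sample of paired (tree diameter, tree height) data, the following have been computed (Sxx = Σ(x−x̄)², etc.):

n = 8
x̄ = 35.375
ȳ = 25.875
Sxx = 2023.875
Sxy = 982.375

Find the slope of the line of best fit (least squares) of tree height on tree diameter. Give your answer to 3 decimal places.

0.485

b = Sxy/Sxx = 982.375/2023.875 = 0.485393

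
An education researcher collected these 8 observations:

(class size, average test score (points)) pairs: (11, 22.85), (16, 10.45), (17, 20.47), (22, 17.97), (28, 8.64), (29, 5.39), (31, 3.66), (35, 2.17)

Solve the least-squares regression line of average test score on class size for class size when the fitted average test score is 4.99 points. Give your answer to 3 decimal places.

n = 8, Σx = 189, Σy = 91.6, Σxy = 1749.52, Σx² = 4961
Sxx = Σx² − (Σx)²/n = 4961 − 4465.125 = 495.875
Sxy = Σxy − (Σx)(Σy)/n = 1749.52 − 2164.05 = -414.53
b = Sxy/Sxx = -414.53/495.875 = -0.835957
a = ȳ − b·x̄ = 11.45 − (-0.835957)·23.625 = 31.199476
Set a + b·x = 4.99: x = (4.99 − 31.199476) / (-0.835957) = 31.352674

31.353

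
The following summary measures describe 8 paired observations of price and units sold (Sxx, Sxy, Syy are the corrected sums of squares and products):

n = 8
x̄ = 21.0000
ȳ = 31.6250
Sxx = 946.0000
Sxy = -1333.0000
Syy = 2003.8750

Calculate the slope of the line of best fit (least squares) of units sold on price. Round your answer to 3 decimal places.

b = Sxy/Sxx = -1333/946 = -1.409091

-1.409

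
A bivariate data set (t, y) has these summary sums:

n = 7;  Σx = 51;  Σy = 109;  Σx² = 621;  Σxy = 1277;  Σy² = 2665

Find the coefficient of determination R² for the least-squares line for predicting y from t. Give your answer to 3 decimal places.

0.966

Sxx = Σx² − (Σx)²/n = 621 − 371.571429 = 249.428571
Sxy = Σxy − (Σx)(Σy)/n = 1277 − 794.142857 = 482.857143
Syy = Σy² − (Σy)²/n = 2665 − 1697.285714 = 967.714286
R² = Sxy²/(Sxx·Syy) = (482.857143)²/(249.428571·967.714286) = 0.965926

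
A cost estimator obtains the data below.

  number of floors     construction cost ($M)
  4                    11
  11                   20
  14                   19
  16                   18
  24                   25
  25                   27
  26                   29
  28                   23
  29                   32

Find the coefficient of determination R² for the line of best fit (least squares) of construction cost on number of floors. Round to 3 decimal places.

n = 9, Σx = 177, Σy = 204, Σxy = 4419, Σx² = 4091, Σy² = 4954
Sxx = Σx² − (Σx)²/n = 4091 − 3481 = 610
Sxy = Σxy − (Σx)(Σy)/n = 4419 − 4012 = 407
Syy = Σy² − (Σy)²/n = 4954 − 4624 = 330
R² = Sxy²/(Sxx·Syy) = (407)²/(610·330) = 0.822896

0.823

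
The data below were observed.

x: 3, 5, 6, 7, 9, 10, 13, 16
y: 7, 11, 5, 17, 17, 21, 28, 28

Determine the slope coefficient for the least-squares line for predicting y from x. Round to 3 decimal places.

n = 8, Σx = 69, Σy = 134, Σxy = 1400, Σx² = 725
Sxx = Σx² − (Σx)²/n = 725 − 595.125 = 129.875
Sxy = Σxy − (Σx)(Σy)/n = 1400 − 1155.75 = 244.25
b = Sxy/Sxx = 244.25/129.875 = 1.880654

1.881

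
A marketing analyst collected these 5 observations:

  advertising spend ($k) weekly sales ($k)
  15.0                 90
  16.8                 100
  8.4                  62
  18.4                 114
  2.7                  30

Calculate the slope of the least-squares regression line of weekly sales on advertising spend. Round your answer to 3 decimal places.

n = 5, Σx = 61.3, Σy = 396, Σxy = 5729.4, Σx² = 923.65
Sxx = Σx² − (Σx)²/n = 923.65 − 751.538 = 172.112
Sxy = Σxy − (Σx)(Σy)/n = 5729.4 − 4854.96 = 874.44
b = Sxy/Sxx = 874.44/172.112 = 5.080645

5.081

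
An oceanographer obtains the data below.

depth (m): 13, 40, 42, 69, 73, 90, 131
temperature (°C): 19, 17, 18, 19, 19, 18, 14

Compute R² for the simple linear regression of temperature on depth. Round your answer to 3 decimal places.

0.447

n = 7, Σx = 458, Σy = 124, Σxy = 7835, Σx² = 38884, Σy² = 2216
Sxx = Σx² − (Σx)²/n = 38884 − 29966.285714 = 8917.714286
Sxy = Σxy − (Σx)(Σy)/n = 7835 − 8113.142857 = -278.142857
Syy = Σy² − (Σy)²/n = 2216 − 2196.571429 = 19.428571
R² = Sxy²/(Sxx·Syy) = (-278.142857)²/(8917.714286·19.428571) = 0.446520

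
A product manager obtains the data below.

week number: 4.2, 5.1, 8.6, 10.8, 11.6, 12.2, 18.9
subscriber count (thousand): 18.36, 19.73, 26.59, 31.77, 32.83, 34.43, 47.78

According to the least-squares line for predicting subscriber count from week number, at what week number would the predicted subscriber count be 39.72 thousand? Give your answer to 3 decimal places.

14.904

n = 7, Σx = 71.4, Σy = 211.49, Σxy = 2453.441, Σx² = 874.86
Sxx = Σx² − (Σx)²/n = 874.86 − 728.28 = 146.58
Sxy = Σxy − (Σx)(Σy)/n = 2453.441 − 2157.198 = 296.243
b = Sxy/Sxx = 296.243/146.58 = 2.021033
a = ȳ − b·x̄ = 30.212857 − 2.021033·10.2 = 9.598322
Set a + b·x = 39.72: x = (39.72 − 9.598322) / 2.021033 = 14.904101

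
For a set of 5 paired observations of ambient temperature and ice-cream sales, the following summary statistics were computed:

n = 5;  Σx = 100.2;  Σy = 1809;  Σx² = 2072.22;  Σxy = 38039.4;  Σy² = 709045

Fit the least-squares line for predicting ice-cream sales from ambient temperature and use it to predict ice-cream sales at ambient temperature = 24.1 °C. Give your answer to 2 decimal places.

Sxx = Σx² − (Σx)²/n = 2072.22 − 2008.008 = 64.212
Sxy = Σxy − (Σx)(Σy)/n = 38039.4 − 36252.36 = 1787.04
b = Sxy/Sxx = 1787.04/64.212 = 27.830312
a = ȳ − b·x̄ = 361.8 − 27.830312·20.04 = -195.919454
ŷ(24.1) = a + b·24.1 = -195.919454 + 27.830312·24.1 = 474.791067

474.79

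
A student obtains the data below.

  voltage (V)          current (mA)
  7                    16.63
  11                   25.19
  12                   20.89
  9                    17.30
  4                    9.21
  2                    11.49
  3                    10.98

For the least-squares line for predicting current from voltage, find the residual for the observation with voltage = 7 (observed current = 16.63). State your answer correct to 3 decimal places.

n = 7, Σx = 48, Σy = 111.69, Σxy = 892.64, Σx² = 424
Sxx = Σx² − (Σx)²/n = 424 − 329.142857 = 94.857143
Sxy = Σxy − (Σx)(Σy)/n = 892.64 − 765.874286 = 126.765714
b = Sxy/Sxx = 126.765714/94.857143 = 1.336386
a = ȳ − b·x̄ = 15.955714 − 1.336386·6.857143 = 6.791928
ŷ(7) = 6.791928 + 1.336386·7 = 16.146627
residual = y − ŷ = 16.63 − 16.146627 = 0.483373

0.483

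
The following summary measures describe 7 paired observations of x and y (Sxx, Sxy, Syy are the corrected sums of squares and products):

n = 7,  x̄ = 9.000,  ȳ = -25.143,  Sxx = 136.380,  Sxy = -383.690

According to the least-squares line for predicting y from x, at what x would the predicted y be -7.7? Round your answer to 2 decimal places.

b = Sxy/Sxx = -383.69/136.38 = -2.813389
a = ȳ − b·x̄ = -25.143 − (-2.813389)·9 = 0.177502
Set a + b·x = -7.7: x = (-7.7 − 0.177502) / (-2.813389) = 2.800004

2.80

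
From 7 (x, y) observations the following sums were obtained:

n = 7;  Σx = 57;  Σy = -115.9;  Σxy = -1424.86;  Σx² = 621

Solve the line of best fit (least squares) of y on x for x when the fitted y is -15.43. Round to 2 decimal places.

7.78

Sxx = Σx² − (Σx)²/n = 621 − 464.142857 = 156.857143
Sxy = Σxy − (Σx)(Σy)/n = -1424.86 − (-943.757143) = -481.102857
b = Sxy/Sxx = -481.102857/156.857143 = -3.067140
a = ȳ − b·x̄ = -16.557143 − (-3.067140)·8.142857 = 8.418142
Set a + b·x = -15.43: x = (-15.43 − 8.418142) / (-3.067140) = 7.775367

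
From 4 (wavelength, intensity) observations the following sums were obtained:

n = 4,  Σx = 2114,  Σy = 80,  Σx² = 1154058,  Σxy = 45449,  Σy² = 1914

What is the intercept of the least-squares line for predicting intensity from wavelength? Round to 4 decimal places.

Sxx = Σx² − (Σx)²/n = 1154058 − 1117249 = 36809
Sxy = Σxy − (Σx)(Σy)/n = 45449 − 42280 = 3169
b = Sxy/Sxx = 3169/36809 = 0.086093
a = ȳ − b·x̄ = 20 − 0.086093·528.5 = -25.500190

-25.5002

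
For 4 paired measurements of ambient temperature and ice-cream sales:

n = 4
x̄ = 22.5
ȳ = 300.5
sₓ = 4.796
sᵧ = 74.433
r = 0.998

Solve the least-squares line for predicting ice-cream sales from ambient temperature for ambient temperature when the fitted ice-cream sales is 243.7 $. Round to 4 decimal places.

b = r · sᵧ/sₓ = 0.998 · 74.433/4.796 = 15.488769
a = ȳ − b·x̄ = 300.5 − 15.488769·22.5 = -47.997293
Set a + b·x = 243.7: x = (243.7 − (-47.997293)) / 15.488769 = 18.832827

18.8328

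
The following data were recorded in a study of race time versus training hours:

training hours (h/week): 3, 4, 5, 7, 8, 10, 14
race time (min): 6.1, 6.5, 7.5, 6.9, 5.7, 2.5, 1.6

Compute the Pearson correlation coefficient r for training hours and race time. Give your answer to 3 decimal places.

n = 7, Σx = 51, Σy = 36.8, Σxy = 223.1, Σx² = 459, Σy² = 224.62
Sxx = Σx² − (Σx)²/n = 459 − 371.571429 = 87.428571
Sxy = Σxy − (Σx)(Σy)/n = 223.1 − 268.114286 = -45.014286
Syy = Σy² − (Σy)²/n = 224.62 − 193.462857 = 31.157143
r = Sxy/√(Sxx·Syy) = -45.014286/√(2724.024490) = -45.014286/52.192188 = -0.862472

-0.862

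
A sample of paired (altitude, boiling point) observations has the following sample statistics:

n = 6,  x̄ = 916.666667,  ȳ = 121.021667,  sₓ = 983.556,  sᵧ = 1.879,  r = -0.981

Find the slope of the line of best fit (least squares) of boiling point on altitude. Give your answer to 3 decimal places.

-0.002

b = r · sᵧ/sₓ = -0.981 · 1.879/983.556 = -0.001874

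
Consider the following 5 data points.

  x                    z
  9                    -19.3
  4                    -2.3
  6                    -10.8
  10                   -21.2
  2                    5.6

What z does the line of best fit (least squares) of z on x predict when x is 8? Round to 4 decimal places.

n = 5, Σx = 31, Σy = -48, Σxy = -448.5, Σx² = 237
Sxx = Σx² − (Σx)²/n = 237 − 192.2 = 44.8
Sxy = Σxy − (Σx)(Σy)/n = -448.5 − (-297.6) = -150.9
b = Sxy/Sxx = -150.9/44.8 = -3.368304
a = ȳ − b·x̄ = -9.6 − (-3.368304)·6.2 = 11.283482
ŷ(8) = a + b·8 = 11.283482 + (-3.368304)·8 = -15.662946

-15.6629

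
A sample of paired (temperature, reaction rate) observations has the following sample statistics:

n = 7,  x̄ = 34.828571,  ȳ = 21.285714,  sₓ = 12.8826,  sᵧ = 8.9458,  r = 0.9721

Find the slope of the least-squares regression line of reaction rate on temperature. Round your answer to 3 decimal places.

0.675

b = r · sᵧ/sₓ = 0.9721 · 8.9458/12.8826 = 0.675035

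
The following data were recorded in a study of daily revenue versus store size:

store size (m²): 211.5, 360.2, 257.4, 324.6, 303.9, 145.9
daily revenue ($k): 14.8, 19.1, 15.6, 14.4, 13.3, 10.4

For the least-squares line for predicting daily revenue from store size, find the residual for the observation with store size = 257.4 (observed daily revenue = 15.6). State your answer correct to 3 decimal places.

n = 6, Σx = 1603.5, Σy = 87.6, Σxy = 24258.93, Σx² = 459738.23
Sxx = Σx² − (Σx)²/n = 459738.23 − 428535.375 = 31202.855
Sxy = Σxy − (Σx)(Σy)/n = 24258.93 − 23411.1 = 847.83
b = Sxy/Sxx = 847.83/31202.855 = 0.027172
a = ȳ − b·x̄ = 14.6 − 0.027172·267.25 = 7.338403
ŷ(257.4) = 7.338403 + 0.027172·257.4 = 14.332360
residual = y − ŷ = 15.6 − 14.332360 = 1.267640

1.268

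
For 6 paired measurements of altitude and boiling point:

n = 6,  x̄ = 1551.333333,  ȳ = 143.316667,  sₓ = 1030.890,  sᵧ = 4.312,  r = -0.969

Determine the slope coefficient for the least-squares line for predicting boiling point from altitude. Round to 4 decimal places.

-0.0041

b = r · sᵧ/sₓ = -0.969 · 4.312/1030.89 = -0.004053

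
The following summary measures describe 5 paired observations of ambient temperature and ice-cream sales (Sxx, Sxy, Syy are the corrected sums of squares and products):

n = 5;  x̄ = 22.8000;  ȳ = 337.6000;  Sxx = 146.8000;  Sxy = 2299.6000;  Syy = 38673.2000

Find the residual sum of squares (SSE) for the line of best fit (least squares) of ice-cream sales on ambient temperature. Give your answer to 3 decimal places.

2650.311

b = Sxy/Sxx = 2299.6/146.8 = 15.664850
SSE = Syy − b·Sxy = 38673.2 − 15.664850·2299.6 = 2650.310627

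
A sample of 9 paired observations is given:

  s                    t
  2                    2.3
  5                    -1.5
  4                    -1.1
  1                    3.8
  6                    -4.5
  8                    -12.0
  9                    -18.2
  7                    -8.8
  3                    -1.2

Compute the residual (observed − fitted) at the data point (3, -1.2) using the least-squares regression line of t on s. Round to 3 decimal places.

-1.606

n = 9, Σx = 45, Σy = -41.2, Σxy = -355.5, Σx² = 285
Sxx = Σx² − (Σx)²/n = 285 − 225 = 60
Sxy = Σxy − (Σx)(Σy)/n = -355.5 − (-206) = -149.5
b = Sxy/Sxx = -149.5/60 = -2.491667
a = ȳ − b·x̄ = -4.577778 − (-2.491667)·5 = 7.880556
ŷ(3) = 7.880556 + (-2.491667)·3 = 0.405556
residual = y − ŷ = -1.2 − 0.405556 = -1.605556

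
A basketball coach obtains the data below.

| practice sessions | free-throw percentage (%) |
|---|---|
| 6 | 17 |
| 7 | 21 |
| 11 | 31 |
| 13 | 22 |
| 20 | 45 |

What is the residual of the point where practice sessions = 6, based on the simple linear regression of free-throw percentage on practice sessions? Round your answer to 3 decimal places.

n = 5, Σx = 57, Σy = 136, Σxy = 1776, Σx² = 775
Sxx = Σx² − (Σx)²/n = 775 − 649.8 = 125.2
Sxy = Σxy − (Σx)(Σy)/n = 1776 − 1550.4 = 225.6
b = Sxy/Sxx = 225.6/125.2 = 1.801917
a = ȳ − b·x̄ = 27.2 − 1.801917·11.4 = 6.658147
ŷ(6) = 6.658147 + 1.801917·6 = 17.469649
residual = y − ŷ = 17 − 17.469649 = -0.469649

-0.470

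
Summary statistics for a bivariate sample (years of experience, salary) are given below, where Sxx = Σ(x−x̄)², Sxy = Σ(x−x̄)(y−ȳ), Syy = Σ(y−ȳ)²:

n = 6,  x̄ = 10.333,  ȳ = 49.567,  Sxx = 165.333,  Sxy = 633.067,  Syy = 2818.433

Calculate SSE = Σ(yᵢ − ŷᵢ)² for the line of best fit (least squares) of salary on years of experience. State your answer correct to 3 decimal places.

b = Sxy/Sxx = 633.067/165.333 = 3.829042
SSE = Syy − b·Sxy = 2818.433 − 3.829042·633.067 = 394.392872

394.393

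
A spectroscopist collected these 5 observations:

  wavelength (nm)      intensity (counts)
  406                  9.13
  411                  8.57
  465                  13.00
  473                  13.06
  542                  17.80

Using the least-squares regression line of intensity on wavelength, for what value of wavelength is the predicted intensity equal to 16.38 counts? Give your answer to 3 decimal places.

520.210

n = 5, Σx = 2297, Σy = 61.56, Σxy = 29099.03, Σx² = 1067475
Sxx = Σx² − (Σx)²/n = 1067475 − 1055241.8 = 12233.2
Sxy = Σxy − (Σx)(Σy)/n = 29099.03 − 28280.664 = 818.366
b = Sxy/Sxx = 818.366/12233.2 = 0.066897
a = ȳ − b·x̄ = 12.312 − 0.066897·459.4 = -18.420543
Set a + b·x = 16.38: x = (16.38 − (-18.420543)) / 0.066897 = 520.209781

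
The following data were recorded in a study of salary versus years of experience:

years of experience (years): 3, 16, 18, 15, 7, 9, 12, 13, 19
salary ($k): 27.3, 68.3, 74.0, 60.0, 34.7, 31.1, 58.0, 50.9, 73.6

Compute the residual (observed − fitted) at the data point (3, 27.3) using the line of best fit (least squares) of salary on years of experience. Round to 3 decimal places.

n = 9, Σx = 112, Σy = 477.9, Σxy = 6685.6, Σx² = 1618
Sxx = Σx² − (Σx)²/n = 1618 − 1393.777778 = 224.222222
Sxy = Σxy − (Σx)(Σy)/n = 6685.6 − 5947.2 = 738.4
b = Sxy/Sxx = 738.4/224.222222 = 3.293162
a = ȳ − b·x̄ = 53.1 − 3.293162·12.444444 = 12.118434
ŷ(3) = 12.118434 + 3.293162·3 = 21.997919
residual = y − ŷ = 27.3 − 21.997919 = 5.302081

5.302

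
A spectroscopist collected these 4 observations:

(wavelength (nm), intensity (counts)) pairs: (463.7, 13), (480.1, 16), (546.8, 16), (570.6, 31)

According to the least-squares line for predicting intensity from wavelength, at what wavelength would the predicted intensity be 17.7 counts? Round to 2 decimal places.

504.80

n = 4, Σx = 2061.2, Σy = 76, Σxy = 40147.1, Σx² = 1070088.3
Sxx = Σx² − (Σx)²/n = 1070088.3 − 1062136.36 = 7951.94
Sxy = Σxy − (Σx)(Σy)/n = 40147.1 − 39162.8 = 984.3
b = Sxy/Sxx = 984.3/7951.94 = 0.123781
a = ȳ − b·x̄ = 19 − 0.123781·515.3 = -44.784409
Set a + b·x = 17.7: x = (17.7 − (-44.784409)) / 0.123781 = 504.797590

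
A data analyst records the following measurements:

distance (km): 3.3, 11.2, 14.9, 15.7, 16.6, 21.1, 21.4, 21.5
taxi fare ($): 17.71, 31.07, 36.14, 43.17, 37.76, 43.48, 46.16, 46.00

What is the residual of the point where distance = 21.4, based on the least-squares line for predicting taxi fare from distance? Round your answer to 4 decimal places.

-0.0673

n = 8, Σx = 125.7, Σy = 301.49, Σxy = 5143.75, Σx² = 2245.81
Sxx = Σx² − (Σx)²/n = 2245.81 − 1975.06125 = 270.74875
Sxy = Σxy − (Σx)(Σy)/n = 5143.75 − 4737.161625 = 406.588375
b = Sxy/Sxx = 406.588375/270.74875 = 1.501718
a = ȳ − b·x̄ = 37.68625 − 1.501718·15.7125 = 14.090500
ŷ(21.4) = 14.090500 + 1.501718·21.4 = 46.227273
residual = y − ŷ = 46.16 − 46.227273 = -0.067273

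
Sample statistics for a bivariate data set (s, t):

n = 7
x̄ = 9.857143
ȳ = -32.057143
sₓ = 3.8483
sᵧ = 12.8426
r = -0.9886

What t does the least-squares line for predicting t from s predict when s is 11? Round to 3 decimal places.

b = r · sᵧ/sₓ = -0.9886 · 12.8426/3.8483 = -3.299170
a = ȳ − b·x̄ = -32.057143 − (-3.299170)·9.857143 = 0.463243
ŷ(11) = a + b·11 = 0.463243 + (-3.299170)·11 = -35.827622

-35.828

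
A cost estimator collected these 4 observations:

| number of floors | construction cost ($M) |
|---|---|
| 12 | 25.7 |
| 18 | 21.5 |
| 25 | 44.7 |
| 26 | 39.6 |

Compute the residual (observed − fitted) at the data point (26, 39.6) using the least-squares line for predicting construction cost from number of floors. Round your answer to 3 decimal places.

-1.297

n = 4, Σx = 81, Σy = 131.5, Σxy = 2842.5, Σx² = 1769
Sxx = Σx² − (Σx)²/n = 1769 − 1640.25 = 128.75
Sxy = Σxy − (Σx)(Σy)/n = 2842.5 − 2662.875 = 179.625
b = Sxy/Sxx = 179.625/128.75 = 1.395146
a = ȳ − b·x̄ = 32.875 − 1.395146·20.25 = 4.623301
ŷ(26) = 4.623301 + 1.395146·26 = 40.897087
residual = y − ŷ = 39.6 − 40.897087 = -1.297087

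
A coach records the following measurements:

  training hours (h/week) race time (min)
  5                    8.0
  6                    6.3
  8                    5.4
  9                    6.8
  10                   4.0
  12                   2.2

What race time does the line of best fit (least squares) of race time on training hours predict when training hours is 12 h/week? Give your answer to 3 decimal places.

n = 6, Σx = 50, Σy = 32.7, Σxy = 248.6, Σx² = 450
Sxx = Σx² − (Σx)²/n = 450 − 416.666667 = 33.333333
Sxy = Σxy − (Σx)(Σy)/n = 248.6 − 272.5 = -23.9
b = Sxy/Sxx = -23.9/33.333333 = -0.717
a = ȳ − b·x̄ = 5.45 − (-0.717)·8.333333 = 11.425
ŷ(12) = a + b·12 = 11.425 + (-0.717)·12 = 2.821

2.821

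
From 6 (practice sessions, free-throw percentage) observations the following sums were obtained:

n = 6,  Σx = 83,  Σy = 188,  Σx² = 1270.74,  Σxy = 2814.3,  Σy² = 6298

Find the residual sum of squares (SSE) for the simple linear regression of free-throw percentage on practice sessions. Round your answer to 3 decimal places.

Sxx = Σx² − (Σx)²/n = 1270.74 − 1148.166667 = 122.573333
Sxy = Σxy − (Σx)(Σy)/n = 2814.3 − 2600.666667 = 213.633333
Syy = Σy² − (Σy)²/n = 6298 − 5890.666667 = 407.333333
b = Sxy/Sxx = 213.633333/122.573333 = 1.742902
SSE = Syy − b·Sxy = 407.333333 − 1.742902·213.633333 = 34.991325

34.991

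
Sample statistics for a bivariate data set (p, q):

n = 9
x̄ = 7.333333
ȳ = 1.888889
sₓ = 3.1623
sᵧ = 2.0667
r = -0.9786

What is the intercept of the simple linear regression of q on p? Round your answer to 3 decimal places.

b = r · sᵧ/sₓ = -0.9786 · 2.0667/3.1623 = -0.639557
a = ȳ − b·x̄ = 1.888889 − (-0.639557)·7.333333 = 6.578977

6.579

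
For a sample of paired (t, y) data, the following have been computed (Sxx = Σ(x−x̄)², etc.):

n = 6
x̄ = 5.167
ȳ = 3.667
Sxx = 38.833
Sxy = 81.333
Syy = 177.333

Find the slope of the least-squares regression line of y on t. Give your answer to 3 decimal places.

2.094

b = Sxy/Sxx = 81.333/38.833 = 2.094430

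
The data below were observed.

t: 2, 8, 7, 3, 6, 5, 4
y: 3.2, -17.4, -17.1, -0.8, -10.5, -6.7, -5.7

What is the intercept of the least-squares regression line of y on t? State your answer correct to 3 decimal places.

9.857

n = 7, Σx = 35, Σy = -55, Σxy = -374.2, Σx² = 203
Sxx = Σx² − (Σx)²/n = 203 − 175 = 28
Sxy = Σxy − (Σx)(Σy)/n = -374.2 − (-275) = -99.2
b = Sxy/Sxx = -99.2/28 = -3.542857
a = ȳ − b·x̄ = -7.857143 − (-3.542857)·5 = 9.857143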